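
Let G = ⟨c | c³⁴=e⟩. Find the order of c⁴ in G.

Compute successive powers until reaching e:
  (c⁴)¹ = c⁴, (c⁴)² = c⁸, (c⁴)³ = c¹², (c⁴)⁴ = c¹⁶, (c⁴)⁵ = c²⁰, (c⁴)⁶ = c²⁴, (c⁴)⁷ = c²⁸, (c⁴)⁸ = c³², (c⁴)⁹ = c², (c⁴)¹⁰ = c⁶, (c⁴)¹¹ = c¹⁰, (c⁴)¹² = c¹⁴, (c⁴)¹³ = c¹⁸, (c⁴)¹⁴ = c²², (c⁴)¹⁵ = c²⁶, (c⁴)¹⁶ = c³⁰, (c⁴)¹⁷ = e.
The smallest positive k with (c⁴)ᵏ = e is 17.

Answer: 17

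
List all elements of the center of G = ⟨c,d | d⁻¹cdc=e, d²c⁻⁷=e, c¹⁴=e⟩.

An element z ∈ Z(G) iff z commutes with every generator.
For example c⁷ is central: (c⁷)·c = c⁸ = c·(c⁷); (c⁷)·d = d⁻¹ = d·(c⁷).
Whereas c ∉ Z(G) since c·d = cd ≠ c⁶d⁻¹ = d·c.
Checking each of the 28 elements this way gives Z(G) = {e, c⁷}, of order 2.

Answer: {e, c⁷}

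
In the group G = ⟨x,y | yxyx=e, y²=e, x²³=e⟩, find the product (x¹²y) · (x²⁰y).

Compute (x¹²y) · (x²⁰y) by multiplying left to right and reducing via the relations at each step:
  (x¹²y) · x²⁰ = x¹⁵y
  (x¹⁵y) · y = x¹⁵

Answer: x¹⁵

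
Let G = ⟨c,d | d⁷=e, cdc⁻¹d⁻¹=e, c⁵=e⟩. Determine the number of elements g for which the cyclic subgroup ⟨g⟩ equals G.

G is cyclic of order 35. An element generates G iff its order is 35, and a cyclic group of order 35 has exactly φ(35) = 24 such elements.

Answer: 24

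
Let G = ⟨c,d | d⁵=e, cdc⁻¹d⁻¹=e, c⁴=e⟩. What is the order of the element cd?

Compute successive powers until reaching e:
  (cd)¹ = cd, (cd)² = c²d², (cd)³ = c³d³, (cd)⁴ = d⁴, (cd)⁵ = c, (cd)⁶ = c²d, (cd)⁷ = c³d², (cd)⁸ = d³, (cd)⁹ = cd⁴, (cd)¹⁰ = c², (cd)¹¹ = c³d, (cd)¹² = d², (cd)¹³ = cd³, (cd)¹⁴ = c²d⁴, (cd)¹⁵ = c³, (cd)¹⁶ = d, (cd)¹⁷ = cd², (cd)¹⁸ = c²d³, (cd)¹⁹ = c³d⁴, (cd)²⁰ = e.
The smallest positive k with (cd)ᵏ = e is 20.

Answer: 20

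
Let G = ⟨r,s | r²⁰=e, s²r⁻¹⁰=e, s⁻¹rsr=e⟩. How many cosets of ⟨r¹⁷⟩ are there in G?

First find ord(r¹⁷) by computing successive powers:
  (r¹⁷)¹ = r¹⁷, (r¹⁷)² = r¹⁴, (r¹⁷)³ = r¹¹, (r¹⁷)⁴ = r⁸, (r¹⁷)⁵ = r⁵, (r¹⁷)⁶ = r², (r¹⁷)⁷ = r¹⁹, (r¹⁷)⁸ = r¹⁶, (r¹⁷)⁹ = r¹³, (r¹⁷)¹⁰ = r¹⁰, (r¹⁷)¹¹ = r⁷, (r¹⁷)¹² = r⁴, (r¹⁷)¹³ = r, (r¹⁷)¹⁴ = r¹⁸, (r¹⁷)¹⁵ = r¹⁵, (r¹⁷)¹⁶ = r¹², (r¹⁷)¹⁷ = r⁹, (r¹⁷)¹⁸ = r⁶, (r¹⁷)¹⁹ = r³, (r¹⁷)²⁰ = e.
So |⟨r¹⁷⟩| = ord(r¹⁷) = 20. With |G| = 40, by Lagrange [G : ⟨r¹⁷⟩] = 40/20 = 2.

Answer: 2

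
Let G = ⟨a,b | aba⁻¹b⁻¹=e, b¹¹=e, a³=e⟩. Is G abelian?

Each pair of generators commutes: a·b = ab = b·a. Since the generators pairwise commute, every element of G commutes with every other, so G is abelian.

Answer: Yes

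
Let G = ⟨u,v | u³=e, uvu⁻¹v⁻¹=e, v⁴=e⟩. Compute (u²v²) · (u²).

Compute (u²v²) · (u²) by multiplying left to right and reducing via the relations at each step:
  (u²v²) · u² = uv²

Answer: uv²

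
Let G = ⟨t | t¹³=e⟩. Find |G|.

G is generated by a single element, so G is cyclic. The relator gives t¹³ = e and no smaller power is forced to be e, so the 13 powers {e, t, t², t³, t⁴, t⁵, t⁶, t⁷, t⁸, t⁹, t¹², t¹¹, t¹⁰} are distinct. Hence |G| = 13.

Answer: 13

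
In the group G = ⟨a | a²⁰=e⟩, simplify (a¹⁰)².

Compute successive powers of (a¹⁰), reducing at each step:
  (a¹⁰)²: (a¹⁰) · a¹⁰ = e

Answer: e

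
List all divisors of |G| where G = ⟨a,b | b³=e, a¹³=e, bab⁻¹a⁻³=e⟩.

|G| = 39 = 3 · 13. By Lagrange's theorem the order of any subgroup divides 39; the divisors of 39 are 1, 3, 13, 39.

Answer: 1, 3, 13, 39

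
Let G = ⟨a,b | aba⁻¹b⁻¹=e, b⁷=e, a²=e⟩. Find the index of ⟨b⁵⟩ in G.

First find ord(b⁵) by computing successive powers:
  (b⁵)¹ = b⁵, (b⁵)² = b³, (b⁵)³ = b, (b⁵)⁴ = b⁶, (b⁵)⁵ = b⁴, (b⁵)⁶ = b², (b⁵)⁷ = e.
So |⟨b⁵⟩| = ord(b⁵) = 7. With |G| = 14, by Lagrange [G : ⟨b⁵⟩] = 14/7 = 2.

Answer: 2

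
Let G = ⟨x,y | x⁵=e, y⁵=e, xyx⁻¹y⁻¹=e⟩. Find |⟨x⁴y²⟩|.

|⟨x⁴y²⟩| equals the order of x⁴y². Compute successive powers until reaching e:
  (x⁴y²)¹ = x⁴y², (x⁴y²)² = x³y⁴, (x⁴y²)³ = x²y, (x⁴y²)⁴ = xy³, (x⁴y²)⁵ = e.
The smallest positive k with (x⁴y²)ᵏ = e is 5, so |⟨x⁴y²⟩| = 5.

Answer: 5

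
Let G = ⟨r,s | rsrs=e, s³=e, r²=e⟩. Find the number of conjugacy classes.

The conjugacy classes (representative and size) are:
  [e] (size 1), [rs²] (size 3), [s²] (size 2).
Class equation: 1 + 3 + 2 = 6 = |G|. So G has 3 conjugacy classes.

Answer: 3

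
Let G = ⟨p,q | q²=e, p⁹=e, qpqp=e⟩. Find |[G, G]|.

G' = [G, G] is generated by all commutators. The generator-pair commutators are: [p, q] = p².
The subgroup they normally generate is {e, p, p², p³, p⁴, p⁵, p⁶, p⁷, p⁸}, of order 9.
Check: |G/G'| = 18/9 = 2 is the order of the abelianisation.

Answer: 9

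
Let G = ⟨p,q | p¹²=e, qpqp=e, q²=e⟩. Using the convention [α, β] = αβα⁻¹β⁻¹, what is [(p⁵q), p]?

[(p⁵q), p] = (p⁵q)·p·(p⁵q)⁻¹·p⁻¹.
  (p⁵q) · p = p⁴q
  (p⁴q) · (p⁵q) = p¹¹
  (p¹¹) · (p¹¹) = p¹⁰

Answer: p¹⁰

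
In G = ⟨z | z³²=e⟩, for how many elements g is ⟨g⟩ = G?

G is cyclic of order 32. An element generates G iff its order is 32, and a cyclic group of order 32 has exactly φ(32) = 16 such elements.

Answer: 16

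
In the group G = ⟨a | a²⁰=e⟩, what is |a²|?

Compute successive powers until reaching e:
  (a²)¹ = a², (a²)² = a⁴, (a²)³ = a⁶, (a²)⁴ = a⁸, (a²)⁵ = a¹⁰, (a²)⁶ = a¹², (a²)⁷ = a¹⁴, (a²)⁸ = a¹⁶, (a²)⁹ = a¹⁸, (a²)¹⁰ = e.
The smallest positive k with (a²)ᵏ = e is 10.

Answer: 10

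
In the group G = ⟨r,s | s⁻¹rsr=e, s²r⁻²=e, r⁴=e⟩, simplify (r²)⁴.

Compute successive powers of (r²), reducing at each step:
  (r²)²: (r²) · r² = e
  (r²)³: e · r² = r²
  (r²)⁴: (r²) · r² = e

Answer: e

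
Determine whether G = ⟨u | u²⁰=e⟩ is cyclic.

|G| = 20. The element u has order 20 (its powers give 20 distinct elements), so ⟨u⟩ = G and G is cyclic.

Answer: Yes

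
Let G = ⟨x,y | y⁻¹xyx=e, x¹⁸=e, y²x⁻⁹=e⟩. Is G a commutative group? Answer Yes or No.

x·y = xy but y·x = x⁸y⁻¹, so x·y ≠ y·x and G is not abelian.

Answer: No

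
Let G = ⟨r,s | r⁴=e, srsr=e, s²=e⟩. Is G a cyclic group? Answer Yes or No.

Every cyclic group is abelian. But r·s = rs while s·r = r³s, so r·s ≠ s·r and G is not abelian. Hence G is not cyclic.

Answer: No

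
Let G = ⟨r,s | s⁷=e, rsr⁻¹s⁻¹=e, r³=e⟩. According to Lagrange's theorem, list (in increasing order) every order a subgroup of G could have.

|G| = 21 = 3 · 7. By Lagrange's theorem the order of any subgroup divides 21; the divisors of 21 are 1, 3, 7, 21.

Answer: 1, 3, 7, 21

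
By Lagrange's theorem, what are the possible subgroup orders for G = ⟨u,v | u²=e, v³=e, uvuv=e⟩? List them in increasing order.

|G| = 6 = 2 · 3. By Lagrange's theorem the order of any subgroup divides 6; the divisors of 6 are 1, 2, 3, 6.

Answer: 1, 2, 3, 6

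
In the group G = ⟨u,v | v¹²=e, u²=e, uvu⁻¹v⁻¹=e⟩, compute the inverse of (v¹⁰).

The order of (v¹⁰) is 6 (smallest k with (v¹⁰)ᵏ = e), so (v¹⁰)⁻¹ = (v¹⁰)⁵ = v².
Check: (v¹⁰) · (v²) → (v¹⁰) · v² = e, giving e as required.

Answer: v²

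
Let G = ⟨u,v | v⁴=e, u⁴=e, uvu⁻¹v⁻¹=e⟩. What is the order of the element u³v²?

Compute successive powers until reaching e:
  (u³v²)¹ = u³v², (u³v²)² = u², (u³v²)³ = uv², (u³v²)⁴ = e.
The smallest positive k with (u³v²)ᵏ = e is 4.

Answer: 4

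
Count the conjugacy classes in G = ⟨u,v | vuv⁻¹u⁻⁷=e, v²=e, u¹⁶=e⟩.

The conjugacy classes (representative and size) are:
  [e] (size 1), [u] (size 2), [u¹⁴] (size 2), [u³] (size 2), [u⁴] (size 2), [u¹⁰] (size 2), [u⁸] (size 1), [u⁹] (size 2), [u¹¹] (size 2), [u¹⁰v] (size 8), [uv] (size 8).
Class equation: 1 + 2 + 2 + 2 + 2 + 2 + 1 + 2 + 2 + 8 + 8 = 32 = |G|. So G has 11 conjugacy classes.

Answer: 11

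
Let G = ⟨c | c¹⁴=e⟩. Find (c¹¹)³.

Compute successive powers of (c¹¹), reducing at each step:
  (c¹¹)²: (c¹¹) · c¹¹ = c⁸
  (c¹¹)³: (c⁸) · c¹¹ = c⁵

Answer: c⁵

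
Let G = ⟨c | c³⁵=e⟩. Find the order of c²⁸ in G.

Compute successive powers until reaching e:
  (c²⁸)¹ = c²⁸, (c²⁸)² = c²¹, (c²⁸)³ = c¹⁴, (c²⁸)⁴ = c⁷, (c²⁸)⁵ = e.
The smallest positive k with (c²⁸)ᵏ = e is 5.

Answer: 5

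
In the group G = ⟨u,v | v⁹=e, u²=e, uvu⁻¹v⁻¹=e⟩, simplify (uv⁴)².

Compute successive powers of (uv⁴), reducing at each step:
  (uv⁴)²: (uv⁴) · u = v⁴;   (v⁴) · v⁴ = v⁸

Answer: v⁸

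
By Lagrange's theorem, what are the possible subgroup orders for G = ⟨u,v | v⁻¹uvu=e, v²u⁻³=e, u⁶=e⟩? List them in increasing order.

|G| = 12 = 2² · 3. By Lagrange's theorem the order of any subgroup divides 12; the divisors of 12 are 1, 2, 3, 4, 6, 12.

Answer: 1, 2, 3, 4, 6, 12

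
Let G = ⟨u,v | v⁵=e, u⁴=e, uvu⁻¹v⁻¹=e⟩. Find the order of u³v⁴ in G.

Compute successive powers until reaching e:
  (u³v⁴)¹ = u³v⁴, (u³v⁴)² = u²v³, (u³v⁴)³ = uv², (u³v⁴)⁴ = v, (u³v⁴)⁵ = u³, (u³v⁴)⁶ = u²v⁴, (u³v⁴)⁷ = uv³, (u³v⁴)⁸ = v², (u³v⁴)⁹ = u³v, (u³v⁴)¹⁰ = u², (u³v⁴)¹¹ = uv⁴, (u³v⁴)¹² = v³, (u³v⁴)¹³ = u³v², (u³v⁴)¹⁴ = u²v, (u³v⁴)¹⁵ = u, (u³v⁴)¹⁶ = v⁴, (u³v⁴)¹⁷ = u³v³, (u³v⁴)¹⁸ = u²v², (u³v⁴)¹⁹ = uv, (u³v⁴)²⁰ = e.
The smallest positive k with (u³v⁴)ᵏ = e is 20.

Answer: 20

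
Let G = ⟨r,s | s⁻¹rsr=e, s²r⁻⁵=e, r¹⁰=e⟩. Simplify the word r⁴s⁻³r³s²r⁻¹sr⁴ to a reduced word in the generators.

Multiply left to right, reducing at each step:
  (r⁴) · s⁻³ = r⁴s
  (r⁴s) · r³ = rs
  (rs) · s² = rs⁻¹
  (rs⁻¹) · r⁻¹ = r²s⁻¹
  (r²s⁻¹) · s = r²
  (r²) · r⁴ = r⁶

Answer: r⁶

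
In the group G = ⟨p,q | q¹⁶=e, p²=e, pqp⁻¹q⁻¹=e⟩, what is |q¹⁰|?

Compute successive powers until reaching e:
  (q¹⁰)¹ = q¹⁰, (q¹⁰)² = q⁴, (q¹⁰)³ = q¹⁴, (q¹⁰)⁴ = q⁸, (q¹⁰)⁵ = q², (q¹⁰)⁶ = q¹², (q¹⁰)⁷ = q⁶, (q¹⁰)⁸ = e.
The smallest positive k with (q¹⁰)ᵏ = e is 8.

Answer: 8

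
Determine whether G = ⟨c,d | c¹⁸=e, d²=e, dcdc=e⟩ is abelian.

c·d = cd but d·c = c¹⁷d, so c·d ≠ d·c and G is not abelian.

Answer: No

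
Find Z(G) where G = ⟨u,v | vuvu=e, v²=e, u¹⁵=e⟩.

An element z ∈ Z(G) iff z commutes with every generator.
For example e is central: e·u = u = u·e; e·v = v = v·e.
Whereas u ∉ Z(G) since u·v = uv ≠ u¹⁴v = v·u.
Checking each of the 30 elements this way gives Z(G) = {e}, of order 1.

Answer: {e}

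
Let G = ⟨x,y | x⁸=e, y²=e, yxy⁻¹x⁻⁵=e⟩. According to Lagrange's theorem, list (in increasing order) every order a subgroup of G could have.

|G| = 16 = 2⁴. By Lagrange's theorem the order of any subgroup divides 16; the divisors of 16 are 1, 2, 4, 8, 16.

Answer: 1, 2, 4, 8, 16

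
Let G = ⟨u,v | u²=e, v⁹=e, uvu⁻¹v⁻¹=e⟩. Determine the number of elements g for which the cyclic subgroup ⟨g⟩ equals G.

G is cyclic of order 18. An element generates G iff its order is 18, and a cyclic group of order 18 has exactly φ(18) = 6 such elements.

Answer: 6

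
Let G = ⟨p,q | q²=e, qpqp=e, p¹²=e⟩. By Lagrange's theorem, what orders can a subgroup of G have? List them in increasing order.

|G| = 24 = 2³ · 3. By Lagrange's theorem the order of any subgroup divides 24; the divisors of 24 are 1, 2, 3, 4, 6, 8, 12, 24.

Answer: 1, 2, 3, 4, 6, 8, 12, 24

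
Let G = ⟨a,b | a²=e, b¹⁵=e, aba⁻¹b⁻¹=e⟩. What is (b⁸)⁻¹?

The order of (b⁸) is 15 (smallest k with (b⁸)ᵏ = e), so (b⁸)⁻¹ = (b⁸)¹⁴ = b⁷.
Check: (b⁸) · (b⁷) → (b⁸) · b⁷ = e, giving e as required.

Answer: b⁷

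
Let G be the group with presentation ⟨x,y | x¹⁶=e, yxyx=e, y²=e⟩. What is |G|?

Enumerate words in the generators, reducing via the relations: the distinct elements are
  {e, x, y, xy, x², x³, x⁴, x⁵, x⁶, x⁷, x⁸, x⁹, x²y, x³y, x¹², x¹³, x¹¹, x¹⁰, x¹⁴, x¹⁵, x⁴y, x⁵y, x⁶y, x⁷y, x⁸y, x⁹y, x¹²y, x¹³y, x¹¹y, x¹⁰y, x¹⁴y, x¹⁵y}.
No further products give new elements, so |G| = 32.

Answer: 32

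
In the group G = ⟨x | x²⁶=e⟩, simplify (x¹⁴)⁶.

Compute successive powers of (x¹⁴), reducing at each step:
  (x¹⁴)²: (x¹⁴) · x¹⁴ = x²
  (x¹⁴)³: (x²) · x¹⁴ = x¹⁶
  (x¹⁴)⁴: (x¹⁶) · x¹⁴ = x⁴
  (x¹⁴)⁵: (x⁴) · x¹⁴ = x¹⁸
  (x¹⁴)⁶: (x¹⁸) · x¹⁴ = x⁶

Answer: x⁶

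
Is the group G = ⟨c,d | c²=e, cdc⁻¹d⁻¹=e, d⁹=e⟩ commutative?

Each pair of generators commutes: c·d = cd = d·c. Since the generators pairwise commute, every element of G commutes with every other, so G is abelian.

Answer: Yes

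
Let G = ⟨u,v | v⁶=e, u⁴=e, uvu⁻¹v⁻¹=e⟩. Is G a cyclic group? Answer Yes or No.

|G| = 24, but the maximum element order in G is 12 < 24. No single element generates all of G, so G is not cyclic.

Answer: No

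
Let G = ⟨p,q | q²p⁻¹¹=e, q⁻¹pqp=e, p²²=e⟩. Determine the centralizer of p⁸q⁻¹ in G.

⟨p⁸q⁻¹⟩ ⊆ C_G(p⁸q⁻¹) since powers of p⁸q⁻¹ commute with p⁸q⁻¹; so |C_G(p⁸q⁻¹)| ≥ |⟨p⁸q⁻¹⟩| = 4.
By orbit–stabilizer, |C_G(p⁸q⁻¹)| = |G| / |conj. class of p⁸q⁻¹| = 44 / 11 = 4.
The 4 elements commuting with p⁸q⁻¹ are {e, p¹¹, p⁸q, p⁸q⁻¹}.

Answer: {e, p¹¹, p⁸q, p⁸q⁻¹}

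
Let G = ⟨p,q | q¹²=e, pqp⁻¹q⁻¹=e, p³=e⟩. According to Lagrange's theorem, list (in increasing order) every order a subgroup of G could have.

|G| = 36 = 2² · 3². By Lagrange's theorem the order of any subgroup divides 36; the divisors of 36 are 1, 2, 3, 4, 6, 9, 12, 18, 36.

Answer: 1, 2, 3, 4, 6, 9, 12, 18, 36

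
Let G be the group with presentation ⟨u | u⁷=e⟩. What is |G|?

G is generated by a single element, so G is cyclic. The relator gives u⁷ = e and no smaller power is forced to be e, so the 7 powers {e, u, u², u³, u⁴, u⁵, u⁶} are distinct. Hence |G| = 7.

Answer: 7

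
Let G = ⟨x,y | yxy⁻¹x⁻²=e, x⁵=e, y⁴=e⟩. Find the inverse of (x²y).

The order of (x²y) is 4 (smallest k with (x²y)ᵏ = e), so (x²y)⁻¹ = (x²y)³ = x⁴y³.
Check: (x²y) · (x⁴y³) → (x²y) · x⁴ = y;   y · y³ = e, giving e as required.

Answer: x⁴y³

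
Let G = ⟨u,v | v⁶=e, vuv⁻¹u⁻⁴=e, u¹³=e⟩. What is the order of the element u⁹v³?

Compute successive powers until reaching e:
  (u⁹v³)¹ = u⁹v³, (u⁹v³)² = e.
The smallest positive k with (u⁹v³)ᵏ = e is 2.

Answer: 2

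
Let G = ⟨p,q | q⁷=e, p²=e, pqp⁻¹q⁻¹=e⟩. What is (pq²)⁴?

Compute successive powers of (pq²), reducing at each step:
  (pq²)²: (pq²) · p = q²;   (q²) · q² = q⁴
  (pq²)³: (q⁴) · p = pq⁴;   (pq⁴) · q² = pq⁶
  (pq²)⁴: (pq⁶) · p = q⁶;   (q⁶) · q² = q

Answer: q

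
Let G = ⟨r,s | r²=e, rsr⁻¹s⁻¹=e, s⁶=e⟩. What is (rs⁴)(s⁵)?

Compute (rs⁴) · (s⁵) by multiplying left to right and reducing via the relations at each step:
  (rs⁴) · s⁵ = rs³

Answer: rs³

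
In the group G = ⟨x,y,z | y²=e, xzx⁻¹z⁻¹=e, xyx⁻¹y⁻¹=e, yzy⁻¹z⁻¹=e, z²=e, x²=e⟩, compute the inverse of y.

The order of y is 2 (smallest k with yᵏ = e), so y⁻¹ = y¹ = y.
Check: y · y → y · y = e, giving e as required.

Answer: y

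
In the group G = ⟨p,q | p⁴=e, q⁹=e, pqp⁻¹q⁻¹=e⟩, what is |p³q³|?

Compute successive powers until reaching e:
  (p³q³)¹ = p³q³, (p³q³)² = p²q⁶, (p³q³)³ = p, (p³q³)⁴ = q³, (p³q³)⁵ = p³q⁶, (p³q³)⁶ = p², (p³q³)⁷ = pq³, (p³q³)⁸ = q⁶, (p³q³)⁹ = p³, (p³q³)¹⁰ = p²q³, (p³q³)¹¹ = pq⁶, (p³q³)¹² = e.
The smallest positive k with (p³q³)ᵏ = e is 12.

Answer: 12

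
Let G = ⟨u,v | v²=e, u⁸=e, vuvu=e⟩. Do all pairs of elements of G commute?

u·v = uv but v·u = u⁷v, so u·v ≠ v·u and G is not abelian.

Answer: No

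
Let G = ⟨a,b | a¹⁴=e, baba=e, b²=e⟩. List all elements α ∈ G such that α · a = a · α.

⟨a⟩ ⊆ C_G(a) since powers of a commute with a; so |C_G(a)| ≥ |⟨a⟩| = 14.
By orbit–stabilizer, |C_G(a)| = |G| / |conj. class of a| = 28 / 2 = 14.
The 14 elements commuting with a are {e, a, a², a³, a⁴, a⁵, a⁶, a⁷, a⁸, a⁹, a¹⁰, a¹¹, a¹², a¹³}.

Answer: {e, a, a², a³, a⁴, a⁵, a⁶, a⁷, a⁸, a⁹, a¹⁰, a¹¹, a¹², a¹³}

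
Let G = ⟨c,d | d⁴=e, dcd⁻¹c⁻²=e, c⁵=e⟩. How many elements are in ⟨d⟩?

|⟨d⟩| equals the order of d. Compute successive powers until reaching e:
  d¹ = d, d² = d², d³ = d³, d⁴ = e.
The smallest positive k with dᵏ = e is 4, so |⟨d⟩| = 4.

Answer: 4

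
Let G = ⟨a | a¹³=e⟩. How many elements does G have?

G is generated by a single element, so G is cyclic. The relator gives a¹³ = e and no smaller power is forced to be e, so the 13 powers {a, e, a², a³, a⁴, a⁵, a⁶, a⁷, a⁸, a⁹, a¹², a¹¹, a¹⁰} are distinct. Hence |G| = 13.

Answer: 13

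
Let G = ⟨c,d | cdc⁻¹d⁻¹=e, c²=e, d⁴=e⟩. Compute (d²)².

Compute successive powers of (d²), reducing at each step:
  (d²)²: (d²) · d² = e

Answer: e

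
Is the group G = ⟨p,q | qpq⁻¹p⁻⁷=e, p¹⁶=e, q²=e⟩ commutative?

p·q = pq but q·p = p⁷q, so p·q ≠ q·p and G is not abelian.

Answer: No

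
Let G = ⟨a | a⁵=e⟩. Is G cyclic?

|G| = 5. The element a has order 5 (its powers give 5 distinct elements), so ⟨a⟩ = G and G is cyclic.

Answer: Yes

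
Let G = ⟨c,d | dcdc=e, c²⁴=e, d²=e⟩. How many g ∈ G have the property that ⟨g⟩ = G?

⟨g⟩ = G would require ord(g) = |G| = 48, but the maximum element order in G is 24 < 48. So G is not cyclic and no single element generates it: the count is 0.

Answer: 0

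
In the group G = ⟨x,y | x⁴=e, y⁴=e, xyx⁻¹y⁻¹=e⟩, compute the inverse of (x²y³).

The order of (x²y³) is 4 (smallest k with (x²y³)ᵏ = e), so (x²y³)⁻¹ = (x²y³)³ = x²y.
Check: (x²y³) · (x²y) → (x²y³) · x² = y³;   (y³) · y = e, giving e as required.

Answer: x²y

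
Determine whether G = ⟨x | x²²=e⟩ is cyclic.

|G| = 22. The element x has order 22 (its powers give 22 distinct elements), so ⟨x⟩ = G and G is cyclic.

Answer: Yes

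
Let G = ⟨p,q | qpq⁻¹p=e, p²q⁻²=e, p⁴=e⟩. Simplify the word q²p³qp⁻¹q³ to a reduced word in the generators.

Multiply left to right, reducing at each step:
  (p²) · p³ = p
  p · q = pq
  (pq) · p⁻¹ = q⁻¹
  (q⁻¹) · q³ = p²

Answer: p²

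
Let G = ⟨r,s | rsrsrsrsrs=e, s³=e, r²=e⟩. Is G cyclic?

Every cyclic group is abelian. But r·s = rs while s·r = sr, so r·s ≠ s·r and G is not abelian. Hence G is not cyclic.

Answer: No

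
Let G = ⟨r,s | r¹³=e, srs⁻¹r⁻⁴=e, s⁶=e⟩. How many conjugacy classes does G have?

The conjugacy classes (representative and size) are:
  [e] (size 1), [r⁴] (size 6), [r¹¹] (size 6), [r⁷s] (size 13), [r⁸s²] (size 13), [r¹²s³] (size 13), [r⁵s⁴] (size 13), [r¹¹s⁵] (size 13).
Class equation: 1 + 6 + 6 + 13 + 13 + 13 + 13 + 13 = 78 = |G|. So G has 8 conjugacy classes.

Answer: 8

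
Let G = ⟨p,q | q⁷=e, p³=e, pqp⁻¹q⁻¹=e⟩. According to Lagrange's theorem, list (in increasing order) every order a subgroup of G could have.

|G| = 21 = 3 · 7. By Lagrange's theorem the order of any subgroup divides 21; the divisors of 21 are 1, 3, 7, 21.

Answer: 1, 3, 7, 21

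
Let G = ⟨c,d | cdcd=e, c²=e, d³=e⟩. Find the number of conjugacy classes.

The conjugacy classes (representative and size) are:
  [e] (size 1), [cd²] (size 3), [d²] (size 2).
Class equation: 1 + 3 + 2 = 6 = |G|. So G has 3 conjugacy classes.

Answer: 3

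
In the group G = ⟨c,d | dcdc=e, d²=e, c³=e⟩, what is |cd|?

Compute successive powers until reaching e:
  (cd)¹ = cd, (cd)² = e.
The smallest positive k with (cd)ᵏ = e is 2.

Answer: 2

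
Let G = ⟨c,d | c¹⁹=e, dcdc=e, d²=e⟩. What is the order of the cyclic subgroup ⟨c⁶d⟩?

|⟨c⁶d⟩| equals the order of c⁶d. Compute successive powers until reaching e:
  (c⁶d)¹ = c⁶d, (c⁶d)² = e.
The smallest positive k with (c⁶d)ᵏ = e is 2, so |⟨c⁶d⟩| = 2.

Answer: 2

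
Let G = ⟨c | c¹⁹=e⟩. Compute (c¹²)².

Compute successive powers of (c¹²), reducing at each step:
  (c¹²)²: (c¹²) · c¹² = c⁵

Answer: c⁵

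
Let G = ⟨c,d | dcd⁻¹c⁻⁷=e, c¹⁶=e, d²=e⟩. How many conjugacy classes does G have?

The conjugacy classes (representative and size) are:
  [e] (size 1), [c] (size 2), [c¹⁴] (size 2), [c³] (size 2), [c⁴] (size 2), [c¹⁰] (size 2), [c⁸] (size 1), [c⁹] (size 2), [c¹¹] (size 2), [c¹⁰d] (size 8), [cd] (size 8).
Class equation: 1 + 2 + 2 + 2 + 2 + 2 + 1 + 2 + 2 + 8 + 8 = 32 = |G|. So G has 11 conjugacy classes.

Answer: 11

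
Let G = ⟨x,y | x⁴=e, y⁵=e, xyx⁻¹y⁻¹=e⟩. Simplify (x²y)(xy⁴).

Compute (x²y) · (xy⁴) by multiplying left to right and reducing via the relations at each step:
  (x²y) · x = x³y
  (x³y) · y⁴ = x³

Answer: x³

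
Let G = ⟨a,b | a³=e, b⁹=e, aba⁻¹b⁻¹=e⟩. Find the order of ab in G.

Compute successive powers until reaching e:
  (ab)¹ = ab, (ab)² = a²b², (ab)³ = b³, (ab)⁴ = ab⁴, (ab)⁵ = a²b⁵, (ab)⁶ = b⁶, (ab)⁷ = ab⁷, (ab)⁸ = a²b⁸, (ab)⁹ = e.
The smallest positive k with (ab)ᵏ = e is 9.

Answer: 9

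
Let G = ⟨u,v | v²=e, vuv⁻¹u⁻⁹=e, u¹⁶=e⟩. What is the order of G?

Enumerate words in the generators, reducing via the relations: the distinct elements are
  {e, u, v, uv, u², u³, u⁴, u⁵, u⁶, u⁷, u⁸, u⁹, u²v, u³v, u¹², u¹³, u¹¹, u¹⁰, u¹⁴, u¹⁵, u⁴v, u⁵v, u⁶v, u⁷v, u⁸v, u⁹v, u¹²v, u¹³v, u¹¹v, u¹⁰v, u¹⁴v, u¹⁵v}.
No further products give new elements, so |G| = 32.

Answer: 32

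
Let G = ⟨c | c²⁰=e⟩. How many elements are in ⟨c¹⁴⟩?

|⟨c¹⁴⟩| equals the order of c¹⁴. Compute successive powers until reaching e:
  (c¹⁴)¹ = c¹⁴, (c¹⁴)² = c⁸, (c¹⁴)³ = c², (c¹⁴)⁴ = c¹⁶, (c¹⁴)⁵ = c¹⁰, (c¹⁴)⁶ = c⁴, (c¹⁴)⁷ = c¹⁸, (c¹⁴)⁸ = c¹², (c¹⁴)⁹ = c⁶, (c¹⁴)¹⁰ = e.
The smallest positive k with (c¹⁴)ᵏ = e is 10, so |⟨c¹⁴⟩| = 10.

Answer: 10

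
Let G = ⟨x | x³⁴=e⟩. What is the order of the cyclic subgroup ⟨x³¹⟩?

|⟨x³¹⟩| equals the order of x³¹. Compute successive powers until reaching e:
  (x³¹)¹ = x³¹, (x³¹)² = x²⁸, (x³¹)³ = x²⁵, (x³¹)⁴ = x²², (x³¹)⁵ = x¹⁹, (x³¹)⁶ = x¹⁶, (x³¹)⁷ = x¹³, (x³¹)⁸ = x¹⁰, (x³¹)⁹ = x⁷, (x³¹)¹⁰ = x⁴, (x³¹)¹¹ = x, (x³¹)¹² = x³², (x³¹)¹³ = x²⁹, (x³¹)¹⁴ = x²⁶, (x³¹)¹⁵ = x²³, (x³¹)¹⁶ = x²⁰, (x³¹)¹⁷ = x¹⁷, (x³¹)¹⁸ = x¹⁴, (x³¹)¹⁹ = x¹¹, (x³¹)²⁰ = x⁸, (x³¹)²¹ = x⁵, (x³¹)²² = x², (x³¹)²³ = x³³, (x³¹)²⁴ = x³⁰, (x³¹)²⁵ = x²⁷, (x³¹)²⁶ = x²⁴, (x³¹)²⁷ = x²¹, (x³¹)²⁸ = x¹⁸, (x³¹)²⁹ = x¹⁵, (x³¹)³⁰ = x¹², (x³¹)³¹ = x⁹, (x³¹)³² = x⁶, (x³¹)³³ = x³, (x³¹)³⁴ = e.
The smallest positive k with (x³¹)ᵏ = e is 34, so |⟨x³¹⟩| = 34.

Answer: 34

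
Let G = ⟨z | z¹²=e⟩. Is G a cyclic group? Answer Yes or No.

|G| = 12. The element z has order 12 (its powers give 12 distinct elements), so ⟨z⟩ = G and G is cyclic.

Answer: Yes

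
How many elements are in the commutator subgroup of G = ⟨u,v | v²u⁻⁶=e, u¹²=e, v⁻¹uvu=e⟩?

G' = [G, G] is generated by all commutators. The generator-pair commutators are: [u, v] = u².
The subgroup they normally generate is {e, u², u⁴, u⁶, u⁸, u¹⁰}, of order 6.
Check: |G/G'| = 24/6 = 4 is the order of the abelianisation.

Answer: 6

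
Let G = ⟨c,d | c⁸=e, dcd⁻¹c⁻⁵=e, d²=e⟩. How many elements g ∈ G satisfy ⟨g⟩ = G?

⟨g⟩ = G would require ord(g) = |G| = 16, but the maximum element order in G is 8 < 16. So G is not cyclic and no single element generates it: the count is 0.

Answer: 0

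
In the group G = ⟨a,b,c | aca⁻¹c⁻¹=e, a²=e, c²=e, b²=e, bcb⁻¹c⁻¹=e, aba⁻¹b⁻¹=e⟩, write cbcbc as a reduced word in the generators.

Multiply left to right, reducing at each step:
  c · b = bc
  (bc) · c = b
  b · b = e
  e · c = c

Answer: c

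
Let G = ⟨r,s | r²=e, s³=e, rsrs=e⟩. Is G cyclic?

Every cyclic group is abelian. But r·s = rs while s·r = rs², so r·s ≠ s·r and G is not abelian. Hence G is not cyclic.

Answer: No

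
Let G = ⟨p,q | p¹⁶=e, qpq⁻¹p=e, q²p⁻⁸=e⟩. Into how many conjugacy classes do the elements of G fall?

The conjugacy classes (representative and size) are:
  [e] (size 1), [p] (size 2), [p¹⁴] (size 2), [p¹³] (size 2), [p¹²] (size 2), [p⁵] (size 2), [p¹⁰] (size 2), [p⁷] (size 2), [p⁸] (size 1), [q⁻¹] (size 8), [p⁷q⁻¹] (size 8).
Class equation: 1 + 2 + 2 + 2 + 2 + 2 + 2 + 2 + 1 + 8 + 8 = 32 = |G|. So G has 11 conjugacy classes.

Answer: 11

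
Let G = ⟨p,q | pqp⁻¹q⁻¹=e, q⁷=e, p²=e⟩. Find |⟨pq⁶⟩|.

|⟨pq⁶⟩| equals the order of pq⁶. Compute successive powers until reaching e:
  (pq⁶)¹ = pq⁶, (pq⁶)² = q⁵, (pq⁶)³ = pq⁴, (pq⁶)⁴ = q³, (pq⁶)⁵ = pq², (pq⁶)⁶ = q, (pq⁶)⁷ = p, (pq⁶)⁸ = q⁶, (pq⁶)⁹ = pq⁵, (pq⁶)¹⁰ = q⁴, (pq⁶)¹¹ = pq³, (pq⁶)¹² = q², (pq⁶)¹³ = pq, (pq⁶)¹⁴ = e.
The smallest positive k with (pq⁶)ᵏ = e is 14, so |⟨pq⁶⟩| = 14.

Answer: 14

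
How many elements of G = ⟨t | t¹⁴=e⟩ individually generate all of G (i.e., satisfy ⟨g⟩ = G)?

G is cyclic of order 14. An element generates G iff its order is 14, and a cyclic group of order 14 has exactly φ(14) = 6 such elements.

Answer: 6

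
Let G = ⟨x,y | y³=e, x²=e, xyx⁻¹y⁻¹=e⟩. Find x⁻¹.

The order of x is 2 (smallest k with xᵏ = e), so x⁻¹ = x¹ = x.
Check: x · x → x · x = e, giving e as required.

Answer: x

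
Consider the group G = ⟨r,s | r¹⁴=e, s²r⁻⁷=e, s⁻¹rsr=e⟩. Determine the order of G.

Enumerate words in the generators, reducing via the relations: the distinct elements are
  {e, r, s, rs, r², r³, r⁴, r⁵, r⁶, r⁷, r⁸, r⁹, r²s, r³s, r¹², r¹³, r¹¹, r¹⁰, r⁴s, r⁵s, r⁶s, s⁻¹, rs⁻¹, r²s⁻¹, r³s⁻¹, r⁴s⁻¹, r⁵s⁻¹, r⁶s⁻¹}.
No further products give new elements, so |G| = 28.

Answer: 28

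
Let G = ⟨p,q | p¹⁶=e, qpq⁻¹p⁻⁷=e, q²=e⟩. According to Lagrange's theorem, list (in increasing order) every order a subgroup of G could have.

|G| = 32 = 2⁵. By Lagrange's theorem the order of any subgroup divides 32; the divisors of 32 are 1, 2, 4, 8, 16, 32.

Answer: 1, 2, 4, 8, 16, 32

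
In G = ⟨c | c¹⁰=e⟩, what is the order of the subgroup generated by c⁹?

|⟨c⁹⟩| equals the order of c⁹. Compute successive powers until reaching e:
  (c⁹)¹ = c⁹, (c⁹)² = c⁸, (c⁹)³ = c⁷, (c⁹)⁴ = c⁶, (c⁹)⁵ = c⁵, (c⁹)⁶ = c⁴, (c⁹)⁷ = c³, (c⁹)⁸ = c², (c⁹)⁹ = c, (c⁹)¹⁰ = e.
The smallest positive k with (c⁹)ᵏ = e is 10, so |⟨c⁹⟩| = 10.

Answer: 10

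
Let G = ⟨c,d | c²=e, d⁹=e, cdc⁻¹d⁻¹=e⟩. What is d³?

Compute successive powers of d, reducing at each step:
  d²: d · d = d²
  d³: (d²) · d = d³

Answer: d³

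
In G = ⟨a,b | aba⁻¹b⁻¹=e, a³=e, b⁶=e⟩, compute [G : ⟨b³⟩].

First find ord(b³) by computing successive powers:
  (b³)¹ = b³, (b³)² = e.
So |⟨b³⟩| = ord(b³) = 2. With |G| = 18, by Lagrange [G : ⟨b³⟩] = 18/2 = 9.

Answer: 9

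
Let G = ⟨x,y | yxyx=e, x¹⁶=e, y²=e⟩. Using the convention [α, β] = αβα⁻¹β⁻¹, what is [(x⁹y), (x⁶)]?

[(x⁹y), (x⁶)] = (x⁹y)·(x⁶)·(x⁹y)⁻¹·(x⁶)⁻¹.
  (x⁹y) · (x⁶) = x³y
  (x³y) · (x⁹y) = x¹⁰
  (x¹⁰) · (x¹⁰) = x⁴

Answer: x⁴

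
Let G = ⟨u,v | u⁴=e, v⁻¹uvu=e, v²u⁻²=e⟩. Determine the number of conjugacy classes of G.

The conjugacy classes (representative and size) are:
  [e] (size 1), [u³] (size 2), [u²] (size 1), [v⁻¹] (size 2), [uv⁻¹] (size 2).
Class equation: 1 + 2 + 1 + 2 + 2 = 8 = |G|. So G has 5 conjugacy classes.

Answer: 5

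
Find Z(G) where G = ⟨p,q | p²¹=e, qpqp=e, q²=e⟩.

An element z ∈ Z(G) iff z commutes with every generator.
For example e is central: e·p = p = p·e; e·q = q = q·e.
Whereas p ∉ Z(G) since p·q = pq ≠ p²⁰q = q·p.
Checking each of the 42 elements this way gives Z(G) = {e}, of order 1.

Answer: {e}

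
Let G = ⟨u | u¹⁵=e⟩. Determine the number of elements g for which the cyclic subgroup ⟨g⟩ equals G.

G is cyclic of order 15. An element generates G iff its order is 15, and a cyclic group of order 15 has exactly φ(15) = 8 such elements.

Answer: 8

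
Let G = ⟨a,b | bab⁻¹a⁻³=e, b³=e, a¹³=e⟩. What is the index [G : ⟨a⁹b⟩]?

First find ord(a⁹b) by computing successive powers:
  (a⁹b)¹ = a⁹b, (a⁹b)² = a¹⁰b², (a⁹b)³ = e.
So |⟨a⁹b⟩| = ord(a⁹b) = 3. With |G| = 39, by Lagrange [G : ⟨a⁹b⟩] = 39/3 = 13.

Answer: 13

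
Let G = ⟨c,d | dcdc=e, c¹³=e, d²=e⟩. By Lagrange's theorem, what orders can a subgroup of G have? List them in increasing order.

|G| = 26 = 2 · 13. By Lagrange's theorem the order of any subgroup divides 26; the divisors of 26 are 1, 2, 13, 26.

Answer: 1, 2, 13, 26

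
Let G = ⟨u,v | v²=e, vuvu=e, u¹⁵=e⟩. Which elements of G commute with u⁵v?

⟨u⁵v⟩ ⊆ C_G(u⁵v) since powers of u⁵v commute with u⁵v; so |C_G(u⁵v)| ≥ |⟨u⁵v⟩| = 2.
By orbit–stabilizer, |C_G(u⁵v)| = |G| / |conj. class of u⁵v| = 30 / 15 = 2.
The 2 elements commuting with u⁵v are {e, u⁵v}.

Answer: {e, u⁵v}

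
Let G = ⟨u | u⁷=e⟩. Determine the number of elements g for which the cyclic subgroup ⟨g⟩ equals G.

G is cyclic of order 7. An element generates G iff its order is 7, and a cyclic group of order 7 has exactly φ(7) = 6 such elements.

Answer: 6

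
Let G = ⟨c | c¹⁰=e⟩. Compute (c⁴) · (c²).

Compute (c⁴) · (c²) by multiplying left to right and reducing via the relations at each step:
  (c⁴) · c² = c⁶

Answer: c⁶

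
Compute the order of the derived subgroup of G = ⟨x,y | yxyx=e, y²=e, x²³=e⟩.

G' = [G, G] is generated by all commutators. The generator-pair commutators are: [x, y] = x².
The subgroup they normally generate is {e, x, x², x³, x⁴, x⁵, x⁶, x⁷, x⁸, x⁹, x¹⁰, x¹¹, x¹², x¹³, x¹⁴, x¹⁵, x¹⁶, x¹⁷, x¹⁸, x¹⁹, x²⁰, x²¹, x²²}, of order 23.
Check: |G/G'| = 46/23 = 2 is the order of the abelianisation.

Answer: 23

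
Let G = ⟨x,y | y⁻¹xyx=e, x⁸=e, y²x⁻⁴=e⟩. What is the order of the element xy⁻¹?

Compute successive powers until reaching e:
  (xy⁻¹)¹ = xy⁻¹, (xy⁻¹)² = x⁴, (xy⁻¹)³ = xy, (xy⁻¹)⁴ = e.
The smallest positive k with (xy⁻¹)ᵏ = e is 4.

Answer: 4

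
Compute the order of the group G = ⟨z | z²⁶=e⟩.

G is generated by a single element, so G is cyclic. The relator gives z²⁶ = e and no smaller power is forced to be e, so the 26 powers {e, z, z², z³, z⁴, z⁵, z⁶, z⁷, z⁸, z⁹, z²², z²³, z²¹, z²⁰, z²⁴, z²⁵, z¹², z¹³, z¹¹, z¹⁰, z¹⁴, z¹⁵, z¹⁶, z¹⁷, z¹⁸, z¹⁹} are distinct. Hence |G| = 26.

Answer: 26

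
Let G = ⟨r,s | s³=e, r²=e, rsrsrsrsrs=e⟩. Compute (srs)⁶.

Compute successive powers of (srs), reducing at each step:
  (srs)²: (srs) · s = srs²;   (srs²) · r = srs²r;   (srs²r) · s = srs²rs
  (srs)³: (srs²rs) · s = srs²rs²;   (srs²rs²) · r = s²rsrs;   (s²rsrs) · s = s²rsrs²
  (srs)⁴: (s²rsrs²) · s = s²rsr;   (s²rsr) · r = s²rs;   (s²rs) · s = s²rs²
  (srs)⁵: (s²rs²) · s = s²r;   (s²r) · r = s²;   (s²) · s = e
  (srs)⁶: e · s = s;   s · r = sr;   (sr) · s = srs

Answer: srs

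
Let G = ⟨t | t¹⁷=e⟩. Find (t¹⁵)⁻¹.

The order of (t¹⁵) is 17 (smallest k with (t¹⁵)ᵏ = e), so (t¹⁵)⁻¹ = (t¹⁵)¹⁶ = t².
Check: (t¹⁵) · (t²) → (t¹⁵) · t² = e, giving e as required.

Answer: t²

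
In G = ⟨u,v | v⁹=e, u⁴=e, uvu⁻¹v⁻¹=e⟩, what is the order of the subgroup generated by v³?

|⟨v³⟩| equals the order of v³. Compute successive powers until reaching e:
  (v³)¹ = v³, (v³)² = v⁶, (v³)³ = e.
The smallest positive k with (v³)ᵏ = e is 3, so |⟨v³⟩| = 3.

Answer: 3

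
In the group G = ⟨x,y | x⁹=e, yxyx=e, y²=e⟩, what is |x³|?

Compute successive powers until reaching e:
  (x³)¹ = x³, (x³)² = x⁶, (x³)³ = e.
The smallest positive k with (x³)ᵏ = e is 3.

Answer: 3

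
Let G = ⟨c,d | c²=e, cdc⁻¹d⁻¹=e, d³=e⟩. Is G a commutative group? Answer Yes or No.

Each pair of generators commutes: c·d = cd = d·c. Since the generators pairwise commute, every element of G commutes with every other, so G is abelian.

Answer: Yes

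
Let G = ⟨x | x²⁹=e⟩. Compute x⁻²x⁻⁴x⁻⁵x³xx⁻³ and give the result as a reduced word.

Multiply left to right, reducing at each step:
  (x²⁷) · x⁻⁴ = x²³
  (x²³) · x⁻⁵ = x¹⁸
  (x¹⁸) · x³ = x²¹
  (x²¹) · x = x²²
  (x²²) · x⁻³ = x¹⁹

Answer: x¹⁹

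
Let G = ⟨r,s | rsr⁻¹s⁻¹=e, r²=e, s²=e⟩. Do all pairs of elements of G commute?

Each pair of generators commutes: r·s = rs = s·r. Since the generators pairwise commute, every element of G commutes with every other, so G is abelian.

Answer: Yes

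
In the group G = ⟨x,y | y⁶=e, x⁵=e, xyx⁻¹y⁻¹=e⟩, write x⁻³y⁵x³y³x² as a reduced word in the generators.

Multiply left to right, reducing at each step:
  (x²) · y⁵ = x²y⁵
  (x²y⁵) · x³ = y⁵
  (y⁵) · y³ = y²
  (y²) · x² = x²y²

Answer: x²y²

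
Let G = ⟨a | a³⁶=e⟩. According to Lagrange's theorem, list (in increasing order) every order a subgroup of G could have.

|G| = 36 = 2² · 3². By Lagrange's theorem the order of any subgroup divides 36; the divisors of 36 are 1, 2, 3, 4, 6, 9, 12, 18, 36.

Answer: 1, 2, 3, 4, 6, 9, 12, 18, 36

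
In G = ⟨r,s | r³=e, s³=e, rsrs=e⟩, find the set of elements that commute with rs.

⟨rs⟩ ⊆ C_G(rs) since powers of rs commute with rs; so |C_G(rs)| ≥ |⟨rs⟩| = 2.
By orbit–stabilizer, |C_G(rs)| = |G| / |conj. class of rs| = 12 / 3 = 4.
The 4 elements commuting with rs are {e, rs, r²s², rs²r}.

Answer: {e, rs, r²s², rs²r}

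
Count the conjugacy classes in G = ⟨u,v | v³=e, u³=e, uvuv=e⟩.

The conjugacy classes (representative and size) are:
  [e] (size 1), [vu²] (size 4), [v²u] (size 4), [u²v²] (size 3).
Class equation: 1 + 4 + 4 + 3 = 12 = |G|. So G has 4 conjugacy classes.

Answer: 4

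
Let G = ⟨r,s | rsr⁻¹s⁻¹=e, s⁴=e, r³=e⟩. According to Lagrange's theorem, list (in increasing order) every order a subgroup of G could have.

|G| = 12 = 2² · 3. By Lagrange's theorem the order of any subgroup divides 12; the divisors of 12 are 1, 2, 3, 4, 6, 12.

Answer: 1, 2, 3, 4, 6, 12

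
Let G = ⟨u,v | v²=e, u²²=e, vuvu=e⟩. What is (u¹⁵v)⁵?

Compute successive powers of (u¹⁵v), reducing at each step:
  (u¹⁵v)²: (u¹⁵v) · u¹⁵ = v;   v · v = e
  (u¹⁵v)³: e · u¹⁵ = u¹⁵;   (u¹⁵) · v = u¹⁵v
  (u¹⁵v)⁴: (u¹⁵v) · u¹⁵ = v;   v · v = e
  (u¹⁵v)⁵: e · u¹⁵ = u¹⁵;   (u¹⁵) · v = u¹⁵v

Answer: u¹⁵v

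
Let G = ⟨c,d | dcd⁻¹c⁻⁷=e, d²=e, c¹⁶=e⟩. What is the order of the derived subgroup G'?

G' = [G, G] is generated by all commutators. The generator-pair commutators are: [c, d] = c¹⁰.
The subgroup they normally generate is {e, c², c⁴, c⁶, c⁸, c¹⁰, c¹², c¹⁴}, of order 8.
Check: |G/G'| = 32/8 = 4 is the order of the abelianisation.

Answer: 8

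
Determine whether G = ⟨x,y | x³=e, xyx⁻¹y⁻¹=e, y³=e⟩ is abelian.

Each pair of generators commutes: x·y = xy = y·x. Since the generators pairwise commute, every element of G commutes with every other, so G is abelian.

Answer: Yes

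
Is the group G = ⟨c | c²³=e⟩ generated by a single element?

|G| = 23. The element c has order 23 (its powers give 23 distinct elements), so ⟨c⟩ = G and G is cyclic.

Answer: Yes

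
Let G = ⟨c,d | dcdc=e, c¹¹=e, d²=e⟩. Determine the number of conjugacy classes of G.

The conjugacy classes (representative and size) are:
  [e] (size 1), [c¹⁰] (size 2), [c²] (size 2), [c³] (size 2), [c⁷] (size 2), [c⁶] (size 2), [c²d] (size 11).
Class equation: 1 + 2 + 2 + 2 + 2 + 2 + 11 = 22 = |G|. So G has 7 conjugacy classes.

Answer: 7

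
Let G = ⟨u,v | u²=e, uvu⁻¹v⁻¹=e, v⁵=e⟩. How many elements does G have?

Enumerate words in the generators, reducing via the relations: the distinct elements are
  {e, u, v, uv, v², v³, v⁴, uv², uv³, uv⁴}.
No further products give new elements, so |G| = 10.

Answer: 10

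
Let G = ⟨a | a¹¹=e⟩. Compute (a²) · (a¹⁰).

Compute (a²) · (a¹⁰) by multiplying left to right and reducing via the relations at each step:
  (a²) · a¹⁰ = a

Answer: a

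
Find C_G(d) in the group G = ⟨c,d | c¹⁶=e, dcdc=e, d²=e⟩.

⟨d⟩ ⊆ C_G(d) since powers of d commute with d; so |C_G(d)| ≥ |⟨d⟩| = 2.
By orbit–stabilizer, |C_G(d)| = |G| / |conj. class of d| = 32 / 8 = 4.
The 4 elements commuting with d are {e, c⁸, d, c⁸d}.

Answer: {e, c⁸, d, c⁸d}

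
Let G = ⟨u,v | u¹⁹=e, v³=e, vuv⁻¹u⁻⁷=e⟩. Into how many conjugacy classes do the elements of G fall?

The conjugacy classes (representative and size) are:
  [e] (size 1), [u¹¹] (size 3), [u¹⁴] (size 3), [u⁶] (size 3), [u¹⁷] (size 3), [u¹²] (size 3), [u¹⁰] (size 3), [u²v] (size 19), [u¹⁸v²] (size 19).
Class equation: 1 + 3 + 3 + 3 + 3 + 3 + 3 + 19 + 19 = 57 = |G|. So G has 9 conjugacy classes.

Answer: 9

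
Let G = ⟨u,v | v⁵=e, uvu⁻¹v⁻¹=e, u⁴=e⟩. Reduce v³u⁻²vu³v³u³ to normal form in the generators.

Multiply left to right, reducing at each step:
  (v³) · u⁻² = u²v³
  (u²v³) · v = u²v⁴
  (u²v⁴) · u³ = uv⁴
  (uv⁴) · v³ = uv²
  (uv²) · u³ = v²

Answer: v²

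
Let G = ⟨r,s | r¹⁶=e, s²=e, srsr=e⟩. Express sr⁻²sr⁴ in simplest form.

Multiply left to right, reducing at each step:
  s · r⁻² = r²s
  (r²s) · s = r²
  (r²) · r⁴ = r⁶

Answer: r⁶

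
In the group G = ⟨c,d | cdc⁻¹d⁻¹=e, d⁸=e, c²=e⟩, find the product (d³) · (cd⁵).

Compute (d³) · (cd⁵) by multiplying left to right and reducing via the relations at each step:
  (d³) · c = cd³
  (cd³) · d⁵ = c

Answer: c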